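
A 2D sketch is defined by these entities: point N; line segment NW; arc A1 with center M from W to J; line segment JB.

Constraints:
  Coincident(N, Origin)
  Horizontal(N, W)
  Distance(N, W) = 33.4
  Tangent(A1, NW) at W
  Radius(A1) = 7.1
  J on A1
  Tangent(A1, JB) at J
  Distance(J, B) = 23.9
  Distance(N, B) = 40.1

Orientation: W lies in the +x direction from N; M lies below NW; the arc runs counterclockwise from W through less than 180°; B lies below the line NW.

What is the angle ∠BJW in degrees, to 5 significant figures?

135.75°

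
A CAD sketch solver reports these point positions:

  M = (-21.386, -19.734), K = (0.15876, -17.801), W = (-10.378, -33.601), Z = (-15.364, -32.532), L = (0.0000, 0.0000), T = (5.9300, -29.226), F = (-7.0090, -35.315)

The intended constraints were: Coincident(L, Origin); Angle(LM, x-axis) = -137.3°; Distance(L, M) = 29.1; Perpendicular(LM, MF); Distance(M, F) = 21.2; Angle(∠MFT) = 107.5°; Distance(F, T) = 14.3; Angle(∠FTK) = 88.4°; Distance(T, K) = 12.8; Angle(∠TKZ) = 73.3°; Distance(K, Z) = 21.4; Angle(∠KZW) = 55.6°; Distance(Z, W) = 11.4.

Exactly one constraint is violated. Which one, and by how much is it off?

Distance(Z, W) = 11.4 — off by 6.30.

L = (0.00, 0.00) ✓; LM at -137.3° ✓; |LM| = 29.10 ✓; ∠(LM, MF) = 90.00° ✓; |MF| = 21.20 ✓; ∠MFT = 107.5° ✓; |FT| = 14.30 ✓; ∠FTK = 88.40° ✓; |TK| = 12.80 ✓; ∠TKZ = 73.30° ✓; |KZ| = 21.40 ✓; ∠KZW = 55.60° ✓; |ZW| = 5.099 ✗.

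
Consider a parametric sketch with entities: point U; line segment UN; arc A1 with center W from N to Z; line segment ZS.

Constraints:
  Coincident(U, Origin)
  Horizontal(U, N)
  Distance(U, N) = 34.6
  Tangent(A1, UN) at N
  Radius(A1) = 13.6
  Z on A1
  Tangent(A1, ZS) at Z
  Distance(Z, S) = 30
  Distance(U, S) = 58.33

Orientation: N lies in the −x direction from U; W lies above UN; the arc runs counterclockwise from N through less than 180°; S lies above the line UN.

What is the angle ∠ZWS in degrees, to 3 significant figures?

65.6°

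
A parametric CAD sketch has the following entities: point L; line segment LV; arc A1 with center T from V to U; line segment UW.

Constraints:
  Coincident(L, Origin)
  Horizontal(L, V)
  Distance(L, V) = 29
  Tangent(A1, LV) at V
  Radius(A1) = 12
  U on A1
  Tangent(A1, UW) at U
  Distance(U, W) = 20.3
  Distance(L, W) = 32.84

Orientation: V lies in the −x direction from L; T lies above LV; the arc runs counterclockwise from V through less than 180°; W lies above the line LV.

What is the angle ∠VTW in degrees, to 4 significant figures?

139.3°

Checks: |TU| = 12.00 ✓; ∠(TU, UW) = 90.00° ✓; |UW| = 20.30 ✓; |LW| = 32.84 ✓.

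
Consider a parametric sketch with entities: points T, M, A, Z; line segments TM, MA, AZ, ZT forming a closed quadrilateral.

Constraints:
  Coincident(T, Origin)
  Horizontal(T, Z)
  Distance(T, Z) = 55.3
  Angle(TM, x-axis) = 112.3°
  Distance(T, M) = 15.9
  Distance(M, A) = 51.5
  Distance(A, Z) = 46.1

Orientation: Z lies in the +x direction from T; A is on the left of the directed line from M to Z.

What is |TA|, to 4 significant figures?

56.55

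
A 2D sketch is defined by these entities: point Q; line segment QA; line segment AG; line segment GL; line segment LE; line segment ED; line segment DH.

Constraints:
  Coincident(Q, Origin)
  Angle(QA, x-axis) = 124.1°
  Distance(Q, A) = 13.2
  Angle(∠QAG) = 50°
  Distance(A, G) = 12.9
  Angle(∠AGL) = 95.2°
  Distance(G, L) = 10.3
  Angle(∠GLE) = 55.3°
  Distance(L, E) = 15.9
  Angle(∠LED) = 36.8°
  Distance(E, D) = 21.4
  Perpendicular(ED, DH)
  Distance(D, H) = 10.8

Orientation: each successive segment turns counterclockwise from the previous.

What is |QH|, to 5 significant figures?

14.112

Q is at the origin; QA runs at 124.1° with length 13.2, so A = (-7.4004, 10.930). ∠QAG = 50.0° gives AG at -105.90° from the x-axis; with |AG| = 12.9, G = (-10.935, -1.4761). ∠AGL = 95.2° gives GL at -21.100° from the x-axis; with |GL| = 10.3, L = (-1.3251, -5.1840). ∠GLE = 55.3° gives LE at 103.60° from the x-axis; with |LE| = 15.9, E = (-5.0638, 10.270). ∠LED = 36.8° gives ED at -113.20° from the x-axis; with |ED| = 21.4, D = (-13.494, -9.3993). The perpendicularity gives DH at right angles to ED, so DH runs at -23.200°; with |DH| = 10.8, H = (-3.5675, -13.654). Then |QH| = |H − Q| = 14.112.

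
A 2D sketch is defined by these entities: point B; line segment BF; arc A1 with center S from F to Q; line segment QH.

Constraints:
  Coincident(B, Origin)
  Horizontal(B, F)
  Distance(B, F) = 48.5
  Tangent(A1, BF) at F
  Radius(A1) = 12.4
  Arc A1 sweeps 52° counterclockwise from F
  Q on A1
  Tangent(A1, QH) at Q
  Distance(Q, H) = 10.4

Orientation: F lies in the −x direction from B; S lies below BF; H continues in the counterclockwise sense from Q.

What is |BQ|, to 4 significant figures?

58.47

B is at the origin; B and F share the same y with |BF| = 48.5 and F on the −x side, so F = (-48.50, 0.000). The tangent condition forces SF to be normal to BF, so S = F + (0, -12.4) = (-48.50, -12.40). On A1, F sits at bearing 90° from S; a 52° counterclockwise sweep puts Q at bearing 142°, so Q = S + 12.4·(cos 142°, sin 142°) = (-58.27, -4.766). Then |BQ| = |Q − B| = 58.47.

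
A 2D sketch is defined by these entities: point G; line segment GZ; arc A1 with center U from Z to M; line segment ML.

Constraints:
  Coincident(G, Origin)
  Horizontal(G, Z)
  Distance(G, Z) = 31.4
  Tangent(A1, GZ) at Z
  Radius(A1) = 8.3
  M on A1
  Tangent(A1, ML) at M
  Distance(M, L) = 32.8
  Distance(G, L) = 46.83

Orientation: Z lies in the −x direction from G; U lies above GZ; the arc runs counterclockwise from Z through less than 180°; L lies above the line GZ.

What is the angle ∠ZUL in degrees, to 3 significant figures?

165°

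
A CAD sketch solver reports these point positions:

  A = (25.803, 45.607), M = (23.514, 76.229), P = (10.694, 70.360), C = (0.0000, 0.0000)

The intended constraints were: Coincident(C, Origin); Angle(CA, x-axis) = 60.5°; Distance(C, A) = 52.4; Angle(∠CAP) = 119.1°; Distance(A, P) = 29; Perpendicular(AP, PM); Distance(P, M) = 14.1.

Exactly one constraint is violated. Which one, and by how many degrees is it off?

Perpendicular(AP, PM) — off by 6.80°.

C = (0.00, 0.00) ✓; CA at 60.50° ✓; |CA| = 52.40 ✓; ∠CAP = 119.1° ✓; |AP| = 29.00 ✓; ∠(AP, PM) = 96.80° ✗; |PM| = 14.10 ✓.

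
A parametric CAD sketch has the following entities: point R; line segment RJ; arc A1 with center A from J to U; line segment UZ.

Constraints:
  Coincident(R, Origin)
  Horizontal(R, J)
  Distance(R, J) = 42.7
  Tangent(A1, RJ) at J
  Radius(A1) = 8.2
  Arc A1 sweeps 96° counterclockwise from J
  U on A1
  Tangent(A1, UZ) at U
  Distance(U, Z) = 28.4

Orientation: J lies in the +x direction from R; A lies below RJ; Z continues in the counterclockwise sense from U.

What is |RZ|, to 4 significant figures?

52.90

On A1, J sits at bearing 90° from A; a 96° counterclockwise sweep puts U at bearing 186°, so U = A + 8.2·(cos 186°, sin 186°) = (34.54, -9.057). Tangency of A1 to UZ means the radius AU is perpendicular to UZ, so UZ runs along (−sin 186°, cos 186°); with |UZ| = 28.4, Z = (37.51, -37.30). Then |RZ| = |Z − R| = 52.90.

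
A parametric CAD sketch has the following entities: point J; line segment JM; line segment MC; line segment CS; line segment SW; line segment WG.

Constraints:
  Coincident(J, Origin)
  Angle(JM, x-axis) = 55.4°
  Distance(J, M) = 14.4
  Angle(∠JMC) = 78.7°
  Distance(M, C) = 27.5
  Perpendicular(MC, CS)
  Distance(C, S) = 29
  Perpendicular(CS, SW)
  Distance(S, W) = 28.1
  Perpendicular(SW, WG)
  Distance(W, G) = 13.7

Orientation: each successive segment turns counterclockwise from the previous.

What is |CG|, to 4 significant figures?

32.00

J is at the origin; JM runs at 55.4° with length 14.4, so M = (8.177, 11.85). ∠JMC = 78.7° gives MC at 156.7° from the x-axis; with |MC| = 27.5, C = (-17.08, 22.73). MC is perpendicular to CS, so CS runs at -113.3°; with |CS| = 29.0, S = (-28.55, -3.904). CS ⟂ SW, so SW runs at -23.30°; with |SW| = 28.1, W = (-2.743, -15.02). The perpendicularity gives WG at right angles to SW, so WG runs at 66.70°; with |WG| = 13.7, G = (2.676, -2.436). Then |CG| = |G − C| = 32.00.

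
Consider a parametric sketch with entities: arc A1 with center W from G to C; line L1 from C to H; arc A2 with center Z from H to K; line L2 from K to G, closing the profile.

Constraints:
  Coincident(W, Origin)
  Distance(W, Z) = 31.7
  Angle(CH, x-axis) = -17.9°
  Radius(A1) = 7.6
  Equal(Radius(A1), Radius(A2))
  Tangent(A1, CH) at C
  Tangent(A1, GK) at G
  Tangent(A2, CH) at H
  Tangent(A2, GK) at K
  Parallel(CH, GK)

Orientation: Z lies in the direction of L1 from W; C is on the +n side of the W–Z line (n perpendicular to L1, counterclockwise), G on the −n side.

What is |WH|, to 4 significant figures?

32.60

The slot axis is L1's direction at -17.9°, so u = (cos -17.9°, sin -17.9°) = (0.9516, -0.3074) and n = (−sin -17.9°, cos -17.9°) = (0.3074, 0.9516). W is at the origin and Z lies 31.7 along u from W, so Z = 31.7·u = (30.17, -9.743). Tangency of A1 to both parallel lines with radius 7.6 puts C and G at W ± 7.6·n: C = (2.336, 7.232), G = (-2.336, -7.232). Equal radii place H and K the same way about Z: H = Z + 7.6·n = (32.50, -2.511), K = Z − 7.6·n = (27.83, -16.98). Then |WH| = |H − W| = 32.60.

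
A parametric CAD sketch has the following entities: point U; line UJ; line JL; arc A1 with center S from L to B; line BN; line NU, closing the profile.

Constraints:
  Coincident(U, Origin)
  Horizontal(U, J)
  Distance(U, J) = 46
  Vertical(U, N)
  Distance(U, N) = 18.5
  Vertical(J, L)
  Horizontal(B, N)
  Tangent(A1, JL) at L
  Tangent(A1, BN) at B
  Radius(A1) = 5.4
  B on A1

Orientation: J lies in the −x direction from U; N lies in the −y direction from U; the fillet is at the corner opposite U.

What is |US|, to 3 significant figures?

42.7

U and N share the same x with |UN| = 18.5 and N on the −y side, so N = (0.00, -18.5). The virtual corner opposite U is at (-46.0, -18.5). The tangent condition forces SL to be normal to JL and since A1 is tangent to BN there, SB ⟂ BN, with radius 5.4, so the center S sits 5.4 in from both sides at S = (-40.6, -13.1). Then |US| = |S − U| = 42.7.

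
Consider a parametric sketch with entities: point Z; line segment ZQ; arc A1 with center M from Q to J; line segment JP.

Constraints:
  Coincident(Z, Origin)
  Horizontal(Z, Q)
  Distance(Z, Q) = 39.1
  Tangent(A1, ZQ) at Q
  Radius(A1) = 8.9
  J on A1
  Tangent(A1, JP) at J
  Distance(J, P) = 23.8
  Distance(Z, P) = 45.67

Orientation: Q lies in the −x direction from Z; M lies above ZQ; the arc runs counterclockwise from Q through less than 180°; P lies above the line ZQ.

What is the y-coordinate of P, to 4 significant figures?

33.13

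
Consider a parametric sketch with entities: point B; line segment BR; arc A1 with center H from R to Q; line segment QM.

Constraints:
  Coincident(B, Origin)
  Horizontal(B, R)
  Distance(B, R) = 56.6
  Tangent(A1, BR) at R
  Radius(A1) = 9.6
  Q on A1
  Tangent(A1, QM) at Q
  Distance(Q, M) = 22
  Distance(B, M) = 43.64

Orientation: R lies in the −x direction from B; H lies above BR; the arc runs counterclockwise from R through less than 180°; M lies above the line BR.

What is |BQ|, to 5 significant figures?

48.639

Checks: |HQ| = 9.600 ✓; ∠(HQ, QM) = 90.00° ✓; |QM| = 22.00 ✓; |BM| = 43.64 ✓.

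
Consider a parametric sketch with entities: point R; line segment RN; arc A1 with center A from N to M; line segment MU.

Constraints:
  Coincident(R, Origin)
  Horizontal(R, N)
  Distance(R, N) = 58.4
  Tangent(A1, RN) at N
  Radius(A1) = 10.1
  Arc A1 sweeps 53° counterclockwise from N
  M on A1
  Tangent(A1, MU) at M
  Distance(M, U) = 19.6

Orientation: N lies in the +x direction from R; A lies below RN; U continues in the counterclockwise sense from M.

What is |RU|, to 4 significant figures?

43.27

R is at the origin; R and N share the same y with |RN| = 58.4 and N on the +x side, so N = (58.40, 0.000). The tangent condition forces AN to be normal to RN, so A = N + (0, -10.1) = (58.40, -10.10). On A1, N sits at bearing 90° from A; a 53° counterclockwise sweep puts M at bearing 143°, so M = A + 10.1·(cos 143°, sin 143°) = (50.33, -4.022). The tangent condition forces AM to be normal to MU, so MU runs along (−sin 143°, cos 143°); with |MU| = 19.6, U = (38.54, -19.67). Then |RU| = |U − R| = 43.27.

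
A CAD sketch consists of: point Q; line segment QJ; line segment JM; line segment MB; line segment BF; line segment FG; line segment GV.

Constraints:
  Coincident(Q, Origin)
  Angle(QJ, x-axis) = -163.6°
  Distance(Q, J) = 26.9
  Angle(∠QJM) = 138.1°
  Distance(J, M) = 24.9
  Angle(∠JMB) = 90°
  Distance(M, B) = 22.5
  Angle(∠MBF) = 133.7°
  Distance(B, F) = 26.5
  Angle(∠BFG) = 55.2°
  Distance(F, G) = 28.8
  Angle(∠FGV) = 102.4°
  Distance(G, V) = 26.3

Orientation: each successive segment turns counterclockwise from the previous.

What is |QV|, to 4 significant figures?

48.26

Q is at the origin; QJ runs at -163.6° with length 26.9, so J = (-25.81, -7.595). ∠QJM = 138.1° gives JM at -121.7° from the x-axis; with |JM| = 24.9, M = (-38.89, -28.78). ∠JMB = 90.0° gives MB at -31.70° from the x-axis; with |MB| = 22.5, B = (-19.75, -40.60). ∠MBF = 133.7° gives BF at 14.60° from the x-axis; with |BF| = 26.5, F = (5.898, -33.92). ∠BFG = 55.2° gives FG at 139.4° from the x-axis; with |FG| = 28.8, G = (-15.97, -15.18). ∠FGV = 102.4° gives GV at -143.0° from the x-axis; with |GV| = 26.3, V = (-36.97, -31.01). Then |QV| = |V − Q| = 48.26.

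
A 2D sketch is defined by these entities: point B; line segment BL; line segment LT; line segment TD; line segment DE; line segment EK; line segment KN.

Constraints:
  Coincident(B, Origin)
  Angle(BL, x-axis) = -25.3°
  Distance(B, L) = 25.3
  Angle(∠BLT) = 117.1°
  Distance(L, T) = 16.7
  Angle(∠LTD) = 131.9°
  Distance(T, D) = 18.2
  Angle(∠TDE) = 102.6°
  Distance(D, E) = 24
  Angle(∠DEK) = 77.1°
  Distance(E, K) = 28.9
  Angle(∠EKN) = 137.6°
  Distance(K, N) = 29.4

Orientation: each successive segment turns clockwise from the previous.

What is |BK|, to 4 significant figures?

13.22

B is at the origin; BL runs at -25.3° with length 25.3, so L = (22.87, -10.81). ∠BLT = 117.1° gives LT at -88.20° from the x-axis; with |LT| = 16.7, T = (23.40, -27.50). ∠LTD = 131.9° gives TD at -136.3° from the x-axis; with |TD| = 18.2, D = (10.24, -40.08). ∠TDE = 102.6° gives DE at 146.3° from the x-axis; with |DE| = 24.0, E = (-9.727, -26.76). ∠DEK = 77.1° gives EK at 43.40° from the x-axis; with |EK| = 28.9, K = (11.27, -6.905). Then |BK| = |K − B| = 13.22.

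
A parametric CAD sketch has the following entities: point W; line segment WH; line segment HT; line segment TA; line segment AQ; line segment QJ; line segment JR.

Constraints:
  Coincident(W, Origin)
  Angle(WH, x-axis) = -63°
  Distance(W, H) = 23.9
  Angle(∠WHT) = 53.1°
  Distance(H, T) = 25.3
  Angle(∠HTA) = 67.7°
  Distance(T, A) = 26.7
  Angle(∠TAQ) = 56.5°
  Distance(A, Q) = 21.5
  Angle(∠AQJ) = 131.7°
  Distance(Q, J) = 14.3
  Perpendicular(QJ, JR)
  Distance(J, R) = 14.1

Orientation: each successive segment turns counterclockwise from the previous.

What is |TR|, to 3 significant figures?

6.16

W is at the origin; WH runs at -63.0° with length 23.9, so H = (10.9, -21.3). ∠WHT = 53.1° gives HT at 63.9° from the x-axis; with |HT| = 25.3, T = (22.0, 1.43). ∠HTA = 67.7° gives TA at 176° from the x-axis; with |TA| = 26.7, A = (-4.66, 3.19). ∠TAQ = 56.5° gives AQ at -60.3° from the x-axis; with |AQ| = 21.5, Q = (5.99, -15.5). ∠AQJ = 131.7° gives QJ at -12.0° from the x-axis; with |QJ| = 14.3, J = (20.0, -18.5). QJ is perpendicular to JR, so JR runs at 78.0°; with |JR| = 14.1, R = (22.9, -4.66). Then |TR| = |R − T| = 6.16.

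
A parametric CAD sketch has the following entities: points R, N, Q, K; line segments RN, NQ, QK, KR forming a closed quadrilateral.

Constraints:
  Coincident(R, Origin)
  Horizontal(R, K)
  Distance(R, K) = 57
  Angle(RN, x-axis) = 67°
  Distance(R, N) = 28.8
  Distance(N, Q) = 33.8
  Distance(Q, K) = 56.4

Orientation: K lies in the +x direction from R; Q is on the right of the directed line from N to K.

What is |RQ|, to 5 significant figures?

5.7286

Checks: |NQ| = 33.80 ✓; |QK| = 56.40 ✓.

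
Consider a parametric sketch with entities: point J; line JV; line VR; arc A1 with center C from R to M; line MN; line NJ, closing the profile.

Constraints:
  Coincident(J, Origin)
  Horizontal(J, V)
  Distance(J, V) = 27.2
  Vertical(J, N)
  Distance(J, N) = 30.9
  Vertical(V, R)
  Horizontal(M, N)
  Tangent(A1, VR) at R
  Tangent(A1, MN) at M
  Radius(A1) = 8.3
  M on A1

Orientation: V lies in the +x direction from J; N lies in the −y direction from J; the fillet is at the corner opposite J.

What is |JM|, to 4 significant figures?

36.22

J is at the origin; J and V share the same y with |JV| = 27.2 and V on the +x side, so V = (27.20, 0.000). J and N share the same x with |JN| = 30.9 and N on the −y side, so N = (0.000, -30.90). The virtual corner opposite J is at (27.20, -30.90). A1 meets VR tangentially, so CR is at right angles to VR and since A1 is tangent to MN there, CM ⟂ MN, with radius 8.3, so the center C sits 8.3 in from both sides at C = (18.90, -22.60). That places the tangent points at R = (27.20, -22.60) on VR and M = (18.90, -30.90) on MN. Then |JM| = |M − J| = 36.22.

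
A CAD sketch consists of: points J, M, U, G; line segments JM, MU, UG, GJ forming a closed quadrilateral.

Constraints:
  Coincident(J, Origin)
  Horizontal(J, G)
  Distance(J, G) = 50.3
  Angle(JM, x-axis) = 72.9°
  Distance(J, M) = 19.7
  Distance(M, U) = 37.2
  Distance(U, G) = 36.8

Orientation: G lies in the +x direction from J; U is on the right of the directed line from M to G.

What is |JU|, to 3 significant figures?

24.0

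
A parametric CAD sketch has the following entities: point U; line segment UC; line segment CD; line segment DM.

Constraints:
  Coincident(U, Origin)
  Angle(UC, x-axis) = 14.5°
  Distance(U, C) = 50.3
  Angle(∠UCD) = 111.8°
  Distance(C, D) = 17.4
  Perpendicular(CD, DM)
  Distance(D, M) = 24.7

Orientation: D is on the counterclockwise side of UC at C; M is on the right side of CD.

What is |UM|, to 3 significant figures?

80.0

∠UCD = 111.8°, so CD runs at 14.5° + (180° − 111.8°) = 82.7° from the x-axis; with |CD| = 17.4, D = C + 17.4·(cos 82.7°, sin 82.7°) = (50.9, 29.9). CD ⟂ DM; with |DM| = 24.7 on the right of CD, M = D + 24.7·(0.992, -0.127) = (75.4, 26.7). Then |UM| = |M − U| = 80.0.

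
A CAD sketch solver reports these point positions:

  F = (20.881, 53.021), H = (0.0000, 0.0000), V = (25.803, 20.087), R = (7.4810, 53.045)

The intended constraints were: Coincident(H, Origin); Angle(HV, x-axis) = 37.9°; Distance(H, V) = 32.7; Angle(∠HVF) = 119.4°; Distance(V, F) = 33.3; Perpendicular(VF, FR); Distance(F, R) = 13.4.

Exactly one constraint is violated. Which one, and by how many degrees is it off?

Perpendicular(VF, FR) — off by 8.60°.

H = (0.00, 0.00) ✓; HV at 37.90° ✓; |HV| = 32.70 ✓; ∠HVF = 119.4° ✓; |VF| = 33.30 ✓; ∠(VF, FR) = 81.40° ✗; |FR| = 13.40 ✓.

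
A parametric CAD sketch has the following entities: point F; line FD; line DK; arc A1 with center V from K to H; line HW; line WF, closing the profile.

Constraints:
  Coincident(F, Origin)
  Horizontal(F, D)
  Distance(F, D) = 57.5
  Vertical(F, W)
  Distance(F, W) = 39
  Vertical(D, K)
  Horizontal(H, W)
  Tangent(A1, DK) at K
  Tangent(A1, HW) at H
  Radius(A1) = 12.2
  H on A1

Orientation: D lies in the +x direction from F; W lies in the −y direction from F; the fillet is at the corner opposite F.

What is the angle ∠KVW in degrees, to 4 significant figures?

164.9°

F is at the origin; F and D share the same y with |FD| = 57.5 and D on the +x side, so D = (57.50, 0.000). F and W share the same x with |FW| = 39.0 and W on the −y side, so W = (0.000, -39.00). The virtual corner opposite F is at (57.50, -39.00). Tangency of A1 to DK means the radius VK is perpendicular to DK and tangency of A1 to HW means the radius VH is perpendicular to HW, with radius 12.2, so the center V sits 12.2 in from both sides at V = (45.30, -26.80). That places the tangent points at K = (57.50, -26.80) on DK and H = (45.30, -39.00) on HW. Then cos ∠KVW = VK·VW / (|VK||VW|), giving 164.9°.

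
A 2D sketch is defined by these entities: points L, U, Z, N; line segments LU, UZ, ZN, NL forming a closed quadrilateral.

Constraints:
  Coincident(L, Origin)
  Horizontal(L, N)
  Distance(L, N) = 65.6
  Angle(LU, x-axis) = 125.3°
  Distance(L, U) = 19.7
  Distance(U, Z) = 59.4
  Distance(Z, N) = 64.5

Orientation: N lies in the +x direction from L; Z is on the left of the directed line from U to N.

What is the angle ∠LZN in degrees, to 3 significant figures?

61.1°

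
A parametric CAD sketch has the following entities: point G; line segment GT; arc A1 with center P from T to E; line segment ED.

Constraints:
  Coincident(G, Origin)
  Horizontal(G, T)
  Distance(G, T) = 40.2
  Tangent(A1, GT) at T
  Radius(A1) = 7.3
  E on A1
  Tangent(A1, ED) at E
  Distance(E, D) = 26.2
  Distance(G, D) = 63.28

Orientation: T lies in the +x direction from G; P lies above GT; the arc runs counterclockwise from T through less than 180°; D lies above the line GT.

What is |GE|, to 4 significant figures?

47.30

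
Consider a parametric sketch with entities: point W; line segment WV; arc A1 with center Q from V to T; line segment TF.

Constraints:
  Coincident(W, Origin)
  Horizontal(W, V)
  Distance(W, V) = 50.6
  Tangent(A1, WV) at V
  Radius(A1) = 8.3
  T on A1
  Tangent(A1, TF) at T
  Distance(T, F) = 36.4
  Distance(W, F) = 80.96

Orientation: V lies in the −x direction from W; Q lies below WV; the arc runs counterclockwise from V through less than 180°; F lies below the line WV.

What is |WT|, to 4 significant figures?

58.70

Checks: ∠(QV, VW) = 90.00° ✓; |QT| = 8.300 ✓; ∠(QT, TF) = 90.00° ✓; |TF| = 36.40 ✓; |WF| = 80.96 ✓.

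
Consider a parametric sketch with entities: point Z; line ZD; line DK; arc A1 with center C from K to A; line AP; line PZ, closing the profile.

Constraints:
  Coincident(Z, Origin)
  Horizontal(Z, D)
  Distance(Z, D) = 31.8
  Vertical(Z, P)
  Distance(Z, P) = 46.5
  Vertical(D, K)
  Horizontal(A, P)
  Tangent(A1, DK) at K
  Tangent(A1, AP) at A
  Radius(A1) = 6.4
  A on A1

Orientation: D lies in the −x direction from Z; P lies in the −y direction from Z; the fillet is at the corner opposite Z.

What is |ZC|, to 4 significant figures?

47.47

ZP is vertical with |ZP| = 46.5 and P on the −y side, so P = (0.000, -46.50). The virtual corner opposite Z is at (-31.80, -46.50). Tangency of A1 to DK means the radius CK is perpendicular to DK and since A1 is tangent to AP there, CA ⟂ AP, with radius 6.4, so the center C sits 6.4 in from both sides at C = (-25.40, -40.10). Then |ZC| = |C − Z| = 47.47.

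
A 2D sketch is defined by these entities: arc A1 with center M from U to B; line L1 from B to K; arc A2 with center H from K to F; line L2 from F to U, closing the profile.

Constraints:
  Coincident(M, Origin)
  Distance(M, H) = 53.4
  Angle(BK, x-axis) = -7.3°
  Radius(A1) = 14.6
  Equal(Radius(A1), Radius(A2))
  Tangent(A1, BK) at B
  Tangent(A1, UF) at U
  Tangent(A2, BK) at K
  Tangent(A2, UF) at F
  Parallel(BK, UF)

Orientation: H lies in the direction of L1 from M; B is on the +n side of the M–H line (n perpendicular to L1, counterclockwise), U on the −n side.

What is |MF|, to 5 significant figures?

55.360

Tangency of A1 to both parallel lines with radius 14.6 puts B and U at M ± 14.6·n: B = (1.8551, 14.482), U = (-1.8551, -14.482). Equal radii place K and F the same way about H: K = H + 14.6·n = (54.822, 7.6964), F = H − 14.6·n = (51.112, -21.267). Then |MF| = |F − M| = 55.360.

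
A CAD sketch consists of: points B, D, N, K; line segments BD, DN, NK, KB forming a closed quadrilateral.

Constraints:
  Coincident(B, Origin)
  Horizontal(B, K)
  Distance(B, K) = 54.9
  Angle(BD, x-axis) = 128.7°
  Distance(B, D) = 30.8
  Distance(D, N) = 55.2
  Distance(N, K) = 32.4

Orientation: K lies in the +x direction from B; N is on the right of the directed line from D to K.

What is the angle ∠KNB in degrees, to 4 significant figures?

139.1°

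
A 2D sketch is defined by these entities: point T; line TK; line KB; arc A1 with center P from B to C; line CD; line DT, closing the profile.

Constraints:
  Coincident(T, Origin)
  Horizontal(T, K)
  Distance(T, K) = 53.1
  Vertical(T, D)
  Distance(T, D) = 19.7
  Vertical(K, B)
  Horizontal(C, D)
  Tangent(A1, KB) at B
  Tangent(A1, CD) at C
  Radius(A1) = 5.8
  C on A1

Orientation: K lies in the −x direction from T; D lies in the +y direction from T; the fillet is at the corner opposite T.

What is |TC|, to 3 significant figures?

51.2

T is at the origin; TK is horizontal with |TK| = 53.1 and K on the −x side, so K = (-53.1, 0.00). TD is vertical with |TD| = 19.7 and D on the +y side, so D = (0.00, 19.7). The virtual corner opposite T is at (-53.1, 19.7). The tangent condition forces PB to be normal to KB and A1 meets CD tangentially, so PC is at right angles to CD, with radius 5.8, so the center P sits 5.8 in from both sides at P = (-47.3, 13.9). That places the tangent points at B = (-53.1, 13.9) on KB and C = (-47.3, 19.7) on CD. Then |TC| = |C − T| = 51.2.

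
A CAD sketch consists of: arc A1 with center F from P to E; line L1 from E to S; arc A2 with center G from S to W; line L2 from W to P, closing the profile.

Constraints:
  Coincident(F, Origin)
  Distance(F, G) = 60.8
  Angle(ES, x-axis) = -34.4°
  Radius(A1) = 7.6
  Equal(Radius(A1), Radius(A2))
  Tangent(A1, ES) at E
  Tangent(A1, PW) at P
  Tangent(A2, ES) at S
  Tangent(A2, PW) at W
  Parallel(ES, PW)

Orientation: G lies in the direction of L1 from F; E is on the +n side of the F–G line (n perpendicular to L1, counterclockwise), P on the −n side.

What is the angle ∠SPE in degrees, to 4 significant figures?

75.96°

The slot axis is L1's direction at -34.4°, so u = (cos -34.4°, sin -34.4°) = (0.8251, -0.5650) and n = (−sin -34.4°, cos -34.4°) = (0.5650, 0.8251). F is at the origin and G lies 60.8 along u from F, so G = 60.8·u = (50.17, -34.35). Tangency of A1 to both parallel lines with radius 7.6 puts E and P at F ± 7.6·n: E = (4.294, 6.271), P = (-4.294, -6.271). Equal radii place S and W the same way about G: S = G + 7.6·n = (54.46, -28.08), W = G − 7.6·n = (45.87, -40.62). Then cos ∠SPE = PS·PE / (|PS||PE|), giving 75.96°.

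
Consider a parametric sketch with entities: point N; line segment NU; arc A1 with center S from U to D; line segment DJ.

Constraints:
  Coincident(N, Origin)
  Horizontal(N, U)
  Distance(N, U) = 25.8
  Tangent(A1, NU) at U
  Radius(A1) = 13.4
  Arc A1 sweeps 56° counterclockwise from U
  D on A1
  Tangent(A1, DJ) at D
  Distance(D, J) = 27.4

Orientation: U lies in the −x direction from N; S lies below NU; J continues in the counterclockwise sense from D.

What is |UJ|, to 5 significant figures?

38.959

N is at the origin; N and U share the same y with |NU| = 25.8 and U on the −x side, so U = (-25.800, 0.0000). Tangency of A1 to NU means the radius SU is perpendicular to NU, so S = U + (0, -13.4) = (-25.800, -13.400). On A1, U sits at bearing 90° from S; a 56° counterclockwise sweep puts D at bearing 146°, so D = S + 13.4·(cos 146°, sin 146°) = (-36.909, -5.9068). A1 meets DJ tangentially, so SD is at right angles to DJ, so DJ runs along (−sin 146°, cos 146°); with |DJ| = 27.4, J = (-52.231, -28.622). Then |UJ| = |J − U| = 38.959.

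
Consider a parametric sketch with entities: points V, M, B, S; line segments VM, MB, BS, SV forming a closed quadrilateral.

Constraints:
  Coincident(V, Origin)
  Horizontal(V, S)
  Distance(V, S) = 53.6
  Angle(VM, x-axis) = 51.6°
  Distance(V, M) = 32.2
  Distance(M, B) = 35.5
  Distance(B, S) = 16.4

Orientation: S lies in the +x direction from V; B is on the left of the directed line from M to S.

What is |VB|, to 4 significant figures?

56.79

V is at the origin; V and S share the same y with |VS| = 53.6 and S in +x, so S = (53.6, 0). VM runs at 51.6° with |VM| = 32.2, so M = (20.00, 25.23). B is determined by |MB| = 35.5 and |BS| = 16.4 together: it lies at the intersection of circle(M, 35.5) and circle(S, 16.4). With |MS| = 42.02, the foot of the radical line on MS is 32.81 from M and the perpendicular offset is √(35.5² − 32.81²) = 13.57. Taking the left-of-MS solution: B = (54.38, 16.38).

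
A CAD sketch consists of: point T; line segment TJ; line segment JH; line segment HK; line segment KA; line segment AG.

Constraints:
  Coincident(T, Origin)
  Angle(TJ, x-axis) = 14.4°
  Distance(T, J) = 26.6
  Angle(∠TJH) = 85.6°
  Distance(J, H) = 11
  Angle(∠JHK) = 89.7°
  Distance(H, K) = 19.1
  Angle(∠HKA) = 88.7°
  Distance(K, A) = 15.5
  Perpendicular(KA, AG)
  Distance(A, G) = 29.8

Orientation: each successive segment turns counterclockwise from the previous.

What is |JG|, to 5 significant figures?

11.740

∠HKA = 88.7° gives KA at -69.600° from the x-axis; with |KA| = 15.5, A = (9.5737, -3.7494). KA is perpendicular to AG, so AG runs at 20.400°; with |AG| = 29.8, G = (37.505, 6.6380). Then |JG| = |G − J| = 11.740.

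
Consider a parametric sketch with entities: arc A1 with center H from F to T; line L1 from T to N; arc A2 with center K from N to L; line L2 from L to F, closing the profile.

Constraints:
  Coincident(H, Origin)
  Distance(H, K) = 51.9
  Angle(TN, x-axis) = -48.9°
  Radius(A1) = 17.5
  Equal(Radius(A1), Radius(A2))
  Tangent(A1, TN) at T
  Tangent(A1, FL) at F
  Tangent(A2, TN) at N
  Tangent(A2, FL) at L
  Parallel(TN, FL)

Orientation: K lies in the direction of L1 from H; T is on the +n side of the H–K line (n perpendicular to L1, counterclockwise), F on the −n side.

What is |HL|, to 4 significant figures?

54.77

The slot axis is L1's direction at -48.9°, so u = (cos -48.9°, sin -48.9°) = (0.6574, -0.7536) and n = (−sin -48.9°, cos -48.9°) = (0.7536, 0.6574). H is at the origin and K lies 51.9 along u from H, so K = 51.9·u = (34.12, -39.11). Tangency of A1 to both parallel lines with radius 17.5 puts T and F at H ± 17.5·n: T = (13.19, 11.50), F = (-13.19, -11.50). Equal radii place N and L the same way about K: N = K + 17.5·n = (47.31, -27.61), L = K − 17.5·n = (20.93, -50.61). Then |HL| = |L − H| = 54.77.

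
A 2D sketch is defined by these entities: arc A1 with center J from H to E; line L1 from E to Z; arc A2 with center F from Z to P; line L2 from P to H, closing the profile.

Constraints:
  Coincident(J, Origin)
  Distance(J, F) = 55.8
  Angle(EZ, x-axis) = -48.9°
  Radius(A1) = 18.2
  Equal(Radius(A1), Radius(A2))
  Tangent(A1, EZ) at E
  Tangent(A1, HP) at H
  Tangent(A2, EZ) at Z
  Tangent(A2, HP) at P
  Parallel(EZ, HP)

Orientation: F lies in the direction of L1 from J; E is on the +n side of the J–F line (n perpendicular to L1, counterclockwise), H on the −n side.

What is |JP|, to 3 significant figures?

58.7

The slot axis is L1's direction at -48.9°, so u = (cos -48.9°, sin -48.9°) = (0.657, -0.754) and n = (−sin -48.9°, cos -48.9°) = (0.754, 0.657). J is at the origin and F lies 55.8 along u from J, so F = 55.8·u = (36.7, -42.0). Tangency of A1 to both parallel lines with radius 18.2 puts E and H at J ± 18.2·n: E = (13.7, 12.0), H = (-13.7, -12.0). Equal radii place Z and P the same way about F: Z = F + 18.2·n = (50.4, -30.1), P = F − 18.2·n = (23.0, -54.0). Then |JP| = |P − J| = 58.7.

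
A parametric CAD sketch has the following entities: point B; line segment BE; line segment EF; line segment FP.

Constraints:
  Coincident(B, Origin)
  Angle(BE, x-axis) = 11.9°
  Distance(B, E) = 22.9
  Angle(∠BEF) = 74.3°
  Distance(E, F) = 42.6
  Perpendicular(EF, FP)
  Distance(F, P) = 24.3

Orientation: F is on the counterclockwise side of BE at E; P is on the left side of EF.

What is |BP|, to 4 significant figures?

36.47

B is at the origin; BE runs at 11.9° with length 22.9, so E = 22.9·(cos 11.9°, sin 11.9°) = (22.41, 4.722). ∠BEF = 74.3°, so EF runs at 11.9° + (180° − 74.3°) = 117.6° from the x-axis; with |EF| = 42.6, F = E + 42.6·(cos 117.6°, sin 117.6°) = (2.671, 42.47). EF ⟂ FP; with |FP| = 24.3 on the left of EF, P = F + 24.3·(-0.8862, -0.4633) = (-18.86, 31.22). Then |BP| = |P − B| = 36.47.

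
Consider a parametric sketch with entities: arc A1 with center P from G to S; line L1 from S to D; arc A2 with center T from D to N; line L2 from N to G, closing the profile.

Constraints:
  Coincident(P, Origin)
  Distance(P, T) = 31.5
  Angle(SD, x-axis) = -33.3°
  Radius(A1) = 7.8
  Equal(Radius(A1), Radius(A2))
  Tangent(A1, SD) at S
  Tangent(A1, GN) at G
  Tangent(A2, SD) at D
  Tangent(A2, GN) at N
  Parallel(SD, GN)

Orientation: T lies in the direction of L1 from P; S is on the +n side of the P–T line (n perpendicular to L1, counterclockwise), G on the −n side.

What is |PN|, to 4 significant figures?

32.45

Tangency of A1 to both parallel lines with radius 7.8 puts S and G at P ± 7.8·n: S = (4.282, 6.519), G = (-4.282, -6.519). Equal radii place D and N the same way about T: D = T + 7.8·n = (30.61, -10.77), N = T − 7.8·n = (22.05, -23.81). Then |PN| = |N − P| = 32.45.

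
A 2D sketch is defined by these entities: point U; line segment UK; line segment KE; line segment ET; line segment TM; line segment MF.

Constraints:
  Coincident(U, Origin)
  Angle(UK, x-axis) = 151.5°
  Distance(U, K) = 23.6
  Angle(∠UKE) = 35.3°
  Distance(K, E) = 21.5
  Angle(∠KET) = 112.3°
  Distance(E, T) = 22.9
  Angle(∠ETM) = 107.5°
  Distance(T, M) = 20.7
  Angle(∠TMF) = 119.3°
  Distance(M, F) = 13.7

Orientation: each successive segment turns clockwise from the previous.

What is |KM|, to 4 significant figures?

37.28

U is at the origin; UK runs at 151.5° with length 23.6, so K = (-20.74, 11.26). ∠UKE = 35.3° gives KE at 6.800° from the x-axis; with |KE| = 21.5, E = (0.6087, 13.81). ∠KET = 112.3° gives ET at -60.90° from the x-axis; with |ET| = 22.9, T = (11.75, -6.203). ∠ETM = 107.5° gives TM at -133.4° from the x-axis; with |TM| = 20.7, M = (-2.477, -21.24). Then |KM| = |M − K| = 37.28.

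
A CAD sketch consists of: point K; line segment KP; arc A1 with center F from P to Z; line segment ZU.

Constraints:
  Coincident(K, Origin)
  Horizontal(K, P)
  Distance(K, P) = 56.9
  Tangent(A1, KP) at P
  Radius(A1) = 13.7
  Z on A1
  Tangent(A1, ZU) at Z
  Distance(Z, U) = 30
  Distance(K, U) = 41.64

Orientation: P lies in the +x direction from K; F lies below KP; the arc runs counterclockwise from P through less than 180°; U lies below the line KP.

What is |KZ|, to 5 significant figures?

46.054

Checks: |FZ| = 13.70 ✓; ∠(FZ, ZU) = 90.00° ✓; |ZU| = 30.00 ✓; |KU| = 41.64 ✓.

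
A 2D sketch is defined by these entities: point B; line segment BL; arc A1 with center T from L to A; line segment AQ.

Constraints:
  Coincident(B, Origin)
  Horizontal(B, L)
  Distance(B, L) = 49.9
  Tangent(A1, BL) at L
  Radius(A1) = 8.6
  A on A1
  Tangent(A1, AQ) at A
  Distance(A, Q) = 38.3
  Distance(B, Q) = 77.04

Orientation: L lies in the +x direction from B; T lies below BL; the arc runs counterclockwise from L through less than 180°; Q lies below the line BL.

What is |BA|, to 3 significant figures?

44.4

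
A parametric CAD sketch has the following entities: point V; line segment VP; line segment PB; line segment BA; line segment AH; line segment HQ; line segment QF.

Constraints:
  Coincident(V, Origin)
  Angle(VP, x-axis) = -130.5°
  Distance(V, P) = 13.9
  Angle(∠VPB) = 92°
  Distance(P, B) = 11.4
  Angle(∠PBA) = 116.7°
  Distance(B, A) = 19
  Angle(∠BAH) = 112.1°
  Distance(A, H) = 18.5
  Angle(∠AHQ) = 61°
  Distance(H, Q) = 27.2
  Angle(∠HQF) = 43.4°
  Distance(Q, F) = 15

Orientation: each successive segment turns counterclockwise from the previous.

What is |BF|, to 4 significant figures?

12.08

V is at the origin; VP runs at -130.5° with length 13.9, so P = (-9.027, -10.57). ∠VPB = 92.0° gives PB at -42.50° from the x-axis; with |PB| = 11.4, B = (-0.6224, -18.27). ∠PBA = 116.7° gives BA at 20.80° from the x-axis; with |BA| = 19.0, A = (17.14, -11.52). ∠BAH = 112.1° gives AH at 88.70° from the x-axis; with |AH| = 18.5, H = (17.56, 6.971). ∠AHQ = 61.0° gives HQ at -152.3° from the x-axis; with |HQ| = 27.2, Q = (-6.524, -5.673). ∠HQF = 43.4° gives QF at -15.70° from the x-axis; with |QF| = 15.0, F = (7.917, -9.732). Then |BF| = |F − B| = 12.08.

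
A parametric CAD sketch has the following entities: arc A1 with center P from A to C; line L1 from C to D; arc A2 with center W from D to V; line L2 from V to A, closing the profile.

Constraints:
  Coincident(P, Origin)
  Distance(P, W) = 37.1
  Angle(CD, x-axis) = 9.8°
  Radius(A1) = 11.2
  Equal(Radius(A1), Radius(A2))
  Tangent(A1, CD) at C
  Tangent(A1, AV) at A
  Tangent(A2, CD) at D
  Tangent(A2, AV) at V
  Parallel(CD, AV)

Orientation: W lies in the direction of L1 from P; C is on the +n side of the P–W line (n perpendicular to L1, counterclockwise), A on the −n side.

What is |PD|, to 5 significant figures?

38.754

The slot axis is L1's direction at 9.8°, so u = (cos 9.8°, sin 9.8°) = (0.98541, 0.17021) and n = (−sin 9.8°, cos 9.8°) = (-0.17021, 0.98541). P is at the origin and W lies 37.1 along u from P, so W = 37.1·u = (36.559, 6.3148). Tangency of A1 to both parallel lines with radius 11.2 puts C and A at P ± 11.2·n: C = (-1.9063, 11.037), A = (1.9063, -11.037). Equal radii place D and V the same way about W: D = W + 11.2·n = (34.652, 17.351), V = W − 11.2·n = (38.465, -4.7218). Then |PD| = |D − P| = 38.754.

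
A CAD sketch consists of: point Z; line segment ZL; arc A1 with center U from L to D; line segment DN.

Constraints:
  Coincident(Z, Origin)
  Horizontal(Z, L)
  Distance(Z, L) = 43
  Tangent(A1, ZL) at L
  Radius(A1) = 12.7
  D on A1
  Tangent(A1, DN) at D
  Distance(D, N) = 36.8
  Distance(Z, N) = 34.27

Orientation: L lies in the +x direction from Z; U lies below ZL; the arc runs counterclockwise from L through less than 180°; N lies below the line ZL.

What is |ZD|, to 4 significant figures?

33.55

Z is at the origin; Z and L share the same y with |ZL| = 43.0 and L on the +x side, so L = (43.00, 0.000). The tangent condition forces UL to be normal to ZL, so U = L + (0, -12.7) = (43.00, -12.70). Since UD ⟂ DN (tangency), |UN| = √(12.7² + 36.8²) = 38.93 regardless of where D sits on A1. So N lies on both circle(Z, 34.27) and circle(U, 38.93); the below-ZL intersection is N = (9.702, -32.87). D is the foot of the tangent from N: D = (33.24, -4.578).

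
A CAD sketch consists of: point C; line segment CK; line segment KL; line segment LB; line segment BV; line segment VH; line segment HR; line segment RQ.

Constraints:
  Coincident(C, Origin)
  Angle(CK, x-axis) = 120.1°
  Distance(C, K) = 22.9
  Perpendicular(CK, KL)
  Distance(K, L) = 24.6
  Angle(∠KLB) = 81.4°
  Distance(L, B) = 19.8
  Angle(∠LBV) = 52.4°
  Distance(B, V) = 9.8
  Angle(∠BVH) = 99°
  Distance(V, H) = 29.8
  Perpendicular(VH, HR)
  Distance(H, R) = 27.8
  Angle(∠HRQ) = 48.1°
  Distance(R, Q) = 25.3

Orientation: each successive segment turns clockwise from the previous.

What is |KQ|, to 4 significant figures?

31.90

The perpendicularity gives HR at right angles to VH, so HR runs at -7.100°; with |HR| = 27.8, R = (38.91, 42.58). ∠HRQ = 48.1° gives RQ at -139.0° from the x-axis; with |RQ| = 25.3, Q = (19.82, 25.98). Then |KQ| = |Q − K| = 31.90.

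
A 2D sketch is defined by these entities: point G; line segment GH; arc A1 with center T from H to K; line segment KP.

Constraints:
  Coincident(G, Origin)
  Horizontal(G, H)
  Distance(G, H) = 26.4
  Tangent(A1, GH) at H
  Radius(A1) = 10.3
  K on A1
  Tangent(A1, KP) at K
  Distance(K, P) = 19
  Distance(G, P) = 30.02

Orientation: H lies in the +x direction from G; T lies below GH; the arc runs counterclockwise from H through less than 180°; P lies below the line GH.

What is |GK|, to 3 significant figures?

18.3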